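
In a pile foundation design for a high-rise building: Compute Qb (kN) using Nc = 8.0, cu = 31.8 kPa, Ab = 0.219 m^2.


Using Qb = Nc * cu * Ab
Qb = 8.0 * 31.8 * 0.219
Qb = 55.71 kN


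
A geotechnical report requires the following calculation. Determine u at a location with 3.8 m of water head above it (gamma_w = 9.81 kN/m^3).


Using u = gamma_w * h_w
u = 9.81 * 3.8
u = 37.28 kPa


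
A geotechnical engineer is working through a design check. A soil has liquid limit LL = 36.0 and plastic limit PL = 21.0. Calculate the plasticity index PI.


Using PI = LL - PL
PI = 36.0 - 21.0
PI = 15.0


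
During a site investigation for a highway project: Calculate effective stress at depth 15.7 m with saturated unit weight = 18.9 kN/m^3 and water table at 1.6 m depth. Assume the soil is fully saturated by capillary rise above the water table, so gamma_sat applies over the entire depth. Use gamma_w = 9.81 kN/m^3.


Total stress = gamma_sat * depth
sigma = 18.9 * 15.7 = 296.73 kPa
Pore water pressure u = gamma_w * (depth - d_wt)
u = 9.81 * (15.7 - 1.6) = 138.321 kPa
Effective stress = sigma - u
sigma' = 296.73 - 138.321 = 158.41 kPa


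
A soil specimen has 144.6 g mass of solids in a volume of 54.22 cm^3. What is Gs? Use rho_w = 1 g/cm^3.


Using Gs = m_s / (V_s * rho_w)
Since rho_w = 1 g/cm^3:
Gs = 144.6 / 54.22
Gs = 2.667


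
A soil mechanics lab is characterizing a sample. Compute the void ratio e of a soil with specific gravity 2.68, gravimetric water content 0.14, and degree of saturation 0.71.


Result: 0.5285

Derivation:
Using the relation e = Gs * w / S
e = 2.68 * 0.14 / 0.71
e = 0.5285


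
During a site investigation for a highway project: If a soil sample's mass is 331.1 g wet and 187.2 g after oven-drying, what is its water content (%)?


Using w = (m_wet - m_dry) / m_dry * 100
m_wet - m_dry = 331.1 - 187.2 = 143.9 g
w = 143.9 / 187.2 * 100
w = 76.87 %


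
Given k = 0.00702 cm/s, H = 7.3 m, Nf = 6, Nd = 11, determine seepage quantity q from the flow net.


Convert k to m/s for unit consistency with H:
k = 0.00702 cm/s = 0.00702 / 100 m/s = 7.02e-05 m/s
Using q = k * H * Nf / Nd
Nf / Nd = 6 / 11 = 0.5455
q = 7.02e-05 * 7.3 * 0.5455
q = 0.0002795 m^3/s per m


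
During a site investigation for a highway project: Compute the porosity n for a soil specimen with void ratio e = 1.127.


Using the relation n = e / (1 + e)
n = 1.127 / (1 + 1.127)
n = 1.127 / 2.127
n = 0.5299


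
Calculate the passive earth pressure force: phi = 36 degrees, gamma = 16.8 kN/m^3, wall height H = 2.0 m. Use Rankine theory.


Result: 129.42 kN/m

Derivation:
Compute passive earth pressure coefficient:
Kp = tan^2(45 + phi/2) = tan^2(63.0) = 3.85184
Compute passive force:
Pp = 0.5 * Kp * gamma * H^2
Pp = 0.5 * 3.85184 * 16.8 * 2.0^2
Pp = 129.42 kN/m


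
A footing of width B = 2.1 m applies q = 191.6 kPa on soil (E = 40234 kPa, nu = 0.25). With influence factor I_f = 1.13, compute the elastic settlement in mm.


Result: 10.594 mm

Derivation:
Using Se = q * B * (1 - nu^2) * I_f / E
1 - nu^2 = 1 - 0.25^2 = 0.9375
Se = 191.6 * 2.1 * 0.9375 * 1.13 / 40234
Se = 0.010594 m
Convert to mm: Se = 0.010594 * 1000 = 10.594 mm


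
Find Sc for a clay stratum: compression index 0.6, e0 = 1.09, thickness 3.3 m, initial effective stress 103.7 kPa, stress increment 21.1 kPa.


Using Sc = Cc * H / (1 + e0) * log10((sigma0 + delta_sigma) / sigma0)
Stress ratio = (103.7 + 21.1) / 103.7 = 1.20347
log10(1.20347) = 0.0804358
Cc * H / (1 + e0) = 0.6 * 3.3 / (1 + 1.09) = 0.947368
Sc = 0.947368 * 0.0804358
Sc = 0.0762 m


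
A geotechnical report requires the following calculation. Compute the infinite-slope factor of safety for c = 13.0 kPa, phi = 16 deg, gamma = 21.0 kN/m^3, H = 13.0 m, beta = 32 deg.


Result: 0.565

Derivation:
Using Fs = c / (gamma*H*sin(beta)*cos(beta)) + tan(phi)/tan(beta)
Cohesion contribution = 13.0 / (21.0*13.0*sin(32)*cos(32))
Cohesion contribution = 0.105962
Friction contribution = tan(16)/tan(32) = 0.458889
Fs = 0.105962 + 0.458889
Fs = 0.565


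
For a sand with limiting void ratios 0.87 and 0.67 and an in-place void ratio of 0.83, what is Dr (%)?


Using Dr = (e_max - e) / (e_max - e_min) * 100
e_max - e = 0.87 - 0.83 = 0.04
e_max - e_min = 0.87 - 0.67 = 0.2
Dr = 0.04 / 0.2 * 100
Dr = 20.0 %


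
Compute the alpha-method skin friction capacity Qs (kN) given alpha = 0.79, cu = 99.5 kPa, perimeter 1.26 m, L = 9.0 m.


Using Qs = alpha * cu * perimeter * L
Qs = 0.79 * 99.5 * 1.26 * 9.0
Qs = 891.38 kN


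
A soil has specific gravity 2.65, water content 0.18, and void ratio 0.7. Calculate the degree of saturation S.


Using S = Gs * w / e
S = 2.65 * 0.18 / 0.7
S = 0.6814


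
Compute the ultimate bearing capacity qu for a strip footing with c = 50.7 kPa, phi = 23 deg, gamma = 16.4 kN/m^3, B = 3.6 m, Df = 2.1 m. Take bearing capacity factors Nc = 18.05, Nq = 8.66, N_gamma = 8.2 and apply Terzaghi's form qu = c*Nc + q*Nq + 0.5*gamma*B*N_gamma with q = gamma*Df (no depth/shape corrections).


Result: 1455.45 kPa

Derivation:
Compute qu = c*Nc + gamma*Df*Nq + 0.5*gamma*B*N_gamma
Term 1: 50.7 * 18.05 = 915.135
Term 2: 16.4 * 2.1 * 8.66 = 298.2504
Term 3: 0.5 * 16.4 * 3.6 * 8.2 = 242.064
qu = 915.135 + 298.2504 + 242.064
qu = 1455.45 kPa


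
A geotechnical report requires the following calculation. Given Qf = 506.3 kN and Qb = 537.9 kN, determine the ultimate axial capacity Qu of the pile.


Result: 1044.2 kN

Derivation:
Using Qu = Qf + Qb
Qu = 506.3 + 537.9
Qu = 1044.2 kN


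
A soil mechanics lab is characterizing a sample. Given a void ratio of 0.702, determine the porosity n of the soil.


Result: 0.4125

Derivation:
Using the relation n = e / (1 + e)
n = 0.702 / (1 + 0.702)
n = 0.702 / 1.702
n = 0.4125


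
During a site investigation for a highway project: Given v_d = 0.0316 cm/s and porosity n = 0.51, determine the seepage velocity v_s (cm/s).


Using v_s = v_d / n
v_s = 0.0316 / 0.51
v_s = 0.06196 cm/s


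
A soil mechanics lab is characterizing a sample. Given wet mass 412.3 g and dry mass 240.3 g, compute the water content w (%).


Result: 71.58 %

Derivation:
Using w = (m_wet - m_dry) / m_dry * 100
m_wet - m_dry = 412.3 - 240.3 = 172.0 g
w = 172.0 / 240.3 * 100
w = 71.58 %


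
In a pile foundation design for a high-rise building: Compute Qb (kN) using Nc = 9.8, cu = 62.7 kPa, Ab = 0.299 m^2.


Using Qb = Nc * cu * Ab
Qb = 9.8 * 62.7 * 0.299
Qb = 183.72 kN


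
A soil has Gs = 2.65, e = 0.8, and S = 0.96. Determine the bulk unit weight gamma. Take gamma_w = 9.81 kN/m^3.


Using gamma = gamma_w * (Gs + S*e) / (1 + e)
Numerator: Gs + S*e = 2.65 + 0.96*0.8 = 3.418
Denominator: 1 + e = 1 + 0.8 = 1.8
gamma = 9.81 * 3.418 / 1.8
gamma = 18.628 kN/m^3


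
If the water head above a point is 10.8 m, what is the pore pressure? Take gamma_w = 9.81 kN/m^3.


Using u = gamma_w * h_w
u = 9.81 * 10.8
u = 105.95 kPa


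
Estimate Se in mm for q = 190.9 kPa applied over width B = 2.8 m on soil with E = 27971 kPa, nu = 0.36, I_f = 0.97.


Using Se = q * B * (1 - nu^2) * I_f / E
1 - nu^2 = 1 - 0.36^2 = 0.8704
Se = 190.9 * 2.8 * 0.8704 * 0.97 / 27971
Se = 0.016134 m
Convert to mm: Se = 0.016134 * 1000 = 16.134 mm


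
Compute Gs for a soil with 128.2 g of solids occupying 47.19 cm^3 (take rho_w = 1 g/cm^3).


Using Gs = m_s / (V_s * rho_w)
Since rho_w = 1 g/cm^3:
Gs = 128.2 / 47.19
Gs = 2.717


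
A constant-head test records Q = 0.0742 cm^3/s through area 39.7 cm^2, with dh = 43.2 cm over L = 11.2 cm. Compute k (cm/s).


Compute hydraulic gradient:
i = dh / L = 43.2 / 11.2 = 3.85714
Then apply Darcy's law:
k = Q / (A * i)
k = 0.0742 / (39.7 * 3.85714)
k = 0.0742 / 153.129
k = 0.000485 cm/s


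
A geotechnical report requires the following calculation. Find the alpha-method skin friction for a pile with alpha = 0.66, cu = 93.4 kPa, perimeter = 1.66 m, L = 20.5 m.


Using Qs = alpha * cu * perimeter * L
Qs = 0.66 * 93.4 * 1.66 * 20.5
Qs = 2097.75 kN


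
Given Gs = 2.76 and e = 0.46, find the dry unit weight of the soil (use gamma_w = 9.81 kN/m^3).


Using gamma_d = Gs * gamma_w / (1 + e)
gamma_d = 2.76 * 9.81 / (1 + 0.46)
gamma_d = 2.76 * 9.81 / 1.46
gamma_d = 18.545 kN/m^3


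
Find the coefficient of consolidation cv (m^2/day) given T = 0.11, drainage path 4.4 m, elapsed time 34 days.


Using cv = T * H_dr^2 / t
H_dr^2 = 4.4^2 = 19.36
cv = 0.11 * 19.36 / 34
cv = 0.06264 m^2/day


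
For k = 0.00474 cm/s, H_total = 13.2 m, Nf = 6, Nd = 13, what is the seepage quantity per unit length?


Result: 0.0002888 m^3/s per m

Derivation:
Convert k to m/s for unit consistency with H:
k = 0.00474 cm/s = 0.00474 / 100 m/s = 4.74e-05 m/s
Using q = k * H * Nf / Nd
Nf / Nd = 6 / 13 = 0.4615
q = 4.74e-05 * 13.2 * 0.4615
q = 0.0002888 m^3/s per m


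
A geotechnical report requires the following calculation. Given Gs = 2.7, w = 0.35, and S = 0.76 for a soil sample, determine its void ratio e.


Result: 1.2434

Derivation:
Using the relation e = Gs * w / S
e = 2.7 * 0.35 / 0.76
e = 1.2434


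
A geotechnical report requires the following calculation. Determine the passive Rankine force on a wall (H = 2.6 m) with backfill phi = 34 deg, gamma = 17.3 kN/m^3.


Compute passive earth pressure coefficient:
Kp = tan^2(45 + phi/2) = tan^2(62.0) = 3.537132
Compute passive force:
Pp = 0.5 * Kp * gamma * H^2
Pp = 0.5 * 3.537132 * 17.3 * 2.6^2
Pp = 206.83 kN/m


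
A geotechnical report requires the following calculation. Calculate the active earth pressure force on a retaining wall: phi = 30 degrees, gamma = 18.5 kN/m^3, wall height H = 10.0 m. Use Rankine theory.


Compute active earth pressure coefficient:
Ka = tan^2(45 - phi/2) = tan^2(30.0) = 0.333333
Compute active force:
Pa = 0.5 * Ka * gamma * H^2
Pa = 0.5 * 0.333333 * 18.5 * 10.0^2
Pa = 308.33 kN/m


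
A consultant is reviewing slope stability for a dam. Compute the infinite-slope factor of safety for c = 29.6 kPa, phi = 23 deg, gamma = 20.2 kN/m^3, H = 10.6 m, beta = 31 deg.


Using Fs = c / (gamma*H*sin(beta)*cos(beta)) + tan(phi)/tan(beta)
Cohesion contribution = 29.6 / (20.2*10.6*sin(31)*cos(31))
Cohesion contribution = 0.313134
Friction contribution = tan(23)/tan(31) = 0.706445
Fs = 0.313134 + 0.706445
Fs = 1.02


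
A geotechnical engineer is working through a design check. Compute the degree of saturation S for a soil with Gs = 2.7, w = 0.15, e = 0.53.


Using S = Gs * w / e
S = 2.7 * 0.15 / 0.53
S = 0.7642


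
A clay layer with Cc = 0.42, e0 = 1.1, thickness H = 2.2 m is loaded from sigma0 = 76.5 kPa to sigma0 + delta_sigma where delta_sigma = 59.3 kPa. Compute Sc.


Result: 0.1097 m

Derivation:
Using Sc = Cc * H / (1 + e0) * log10((sigma0 + delta_sigma) / sigma0)
Stress ratio = (76.5 + 59.3) / 76.5 = 1.77516
log10(1.77516) = 0.249238
Cc * H / (1 + e0) = 0.42 * 2.2 / (1 + 1.1) = 0.44
Sc = 0.44 * 0.249238
Sc = 0.1097 m


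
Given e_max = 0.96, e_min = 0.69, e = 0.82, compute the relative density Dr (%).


Using Dr = (e_max - e) / (e_max - e_min) * 100
e_max - e = 0.96 - 0.82 = 0.14
e_max - e_min = 0.96 - 0.69 = 0.27
Dr = 0.14 / 0.27 * 100
Dr = 51.85 %


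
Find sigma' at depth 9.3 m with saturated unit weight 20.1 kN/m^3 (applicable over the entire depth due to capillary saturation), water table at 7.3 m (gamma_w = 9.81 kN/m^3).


Result: 167.31 kPa

Derivation:
Total stress = gamma_sat * depth
sigma = 20.1 * 9.3 = 186.93 kPa
Pore water pressure u = gamma_w * (depth - d_wt)
u = 9.81 * (9.3 - 7.3) = 19.62 kPa
Effective stress = sigma - u
sigma' = 186.93 - 19.62 = 167.31 kPa


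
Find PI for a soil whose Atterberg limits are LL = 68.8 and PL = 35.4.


Using PI = LL - PL
PI = 68.8 - 35.4
PI = 33.4


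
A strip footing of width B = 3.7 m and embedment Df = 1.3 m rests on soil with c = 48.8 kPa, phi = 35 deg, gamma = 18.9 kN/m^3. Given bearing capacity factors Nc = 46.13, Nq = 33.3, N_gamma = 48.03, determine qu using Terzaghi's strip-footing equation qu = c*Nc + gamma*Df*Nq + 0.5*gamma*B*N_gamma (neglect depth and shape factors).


Result: 4748.69 kPa

Derivation:
Compute qu = c*Nc + gamma*Df*Nq + 0.5*gamma*B*N_gamma
Term 1: 48.8 * 46.13 = 2251.144
Term 2: 18.9 * 1.3 * 33.3 = 818.181
Term 3: 0.5 * 18.9 * 3.7 * 48.03 = 1679.36895
qu = 2251.144 + 818.181 + 1679.36895
qu = 4748.69 kPa


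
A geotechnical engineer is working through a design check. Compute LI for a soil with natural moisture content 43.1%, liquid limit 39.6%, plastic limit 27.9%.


Result: 1.299

Derivation:
First compute the plasticity index:
PI = LL - PL = 39.6 - 27.9 = 11.7
Then compute the liquidity index:
LI = (w - PL) / PI
LI = (43.1 - 27.9) / 11.7
LI = 1.299


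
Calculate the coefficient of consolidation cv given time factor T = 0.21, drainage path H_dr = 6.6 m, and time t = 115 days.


Using cv = T * H_dr^2 / t
H_dr^2 = 6.6^2 = 43.56
cv = 0.21 * 43.56 / 115
cv = 0.07954 m^2/day


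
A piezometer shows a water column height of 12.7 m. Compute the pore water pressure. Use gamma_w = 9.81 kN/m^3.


Using u = gamma_w * h_w
u = 9.81 * 12.7
u = 124.59 kPa


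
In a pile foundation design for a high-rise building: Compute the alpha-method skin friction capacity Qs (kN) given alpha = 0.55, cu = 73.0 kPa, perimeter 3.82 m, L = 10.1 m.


Using Qs = alpha * cu * perimeter * L
Qs = 0.55 * 73.0 * 3.82 * 10.1
Qs = 1549.07 kN


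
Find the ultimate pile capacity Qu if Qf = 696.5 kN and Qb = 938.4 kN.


Using Qu = Qf + Qb
Qu = 696.5 + 938.4
Qu = 1634.9 kN


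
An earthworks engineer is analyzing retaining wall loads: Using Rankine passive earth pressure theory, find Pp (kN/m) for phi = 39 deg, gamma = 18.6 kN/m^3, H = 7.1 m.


Compute passive earth pressure coefficient:
Kp = tan^2(45 + phi/2) = tan^2(64.5) = 4.395495
Compute passive force:
Pp = 0.5 * Kp * gamma * H^2
Pp = 0.5 * 4.395495 * 18.6 * 7.1^2
Pp = 2060.67 kN/m


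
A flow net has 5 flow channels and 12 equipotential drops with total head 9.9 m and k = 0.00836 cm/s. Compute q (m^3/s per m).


Result: 0.0003449 m^3/s per m

Derivation:
Convert k to m/s for unit consistency with H:
k = 0.00836 cm/s = 0.00836 / 100 m/s = 8.36e-05 m/s
Using q = k * H * Nf / Nd
Nf / Nd = 5 / 12 = 0.4167
q = 8.36e-05 * 9.9 * 0.4167
q = 0.0003449 m^3/s per m


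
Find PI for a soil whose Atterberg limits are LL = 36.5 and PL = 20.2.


Using PI = LL - PL
PI = 36.5 - 20.2
PI = 16.3


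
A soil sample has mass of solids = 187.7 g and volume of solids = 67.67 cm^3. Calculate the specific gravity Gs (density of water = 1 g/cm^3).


Result: 2.774

Derivation:
Using Gs = m_s / (V_s * rho_w)
Since rho_w = 1 g/cm^3:
Gs = 187.7 / 67.67
Gs = 2.774


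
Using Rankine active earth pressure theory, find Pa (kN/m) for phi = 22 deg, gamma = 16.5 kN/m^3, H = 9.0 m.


Compute active earth pressure coefficient:
Ka = tan^2(45 - phi/2) = tan^2(34.0) = 0.454962
Compute active force:
Pa = 0.5 * Ka * gamma * H^2
Pa = 0.5 * 0.454962 * 16.5 * 9.0^2
Pa = 304.03 kN/m


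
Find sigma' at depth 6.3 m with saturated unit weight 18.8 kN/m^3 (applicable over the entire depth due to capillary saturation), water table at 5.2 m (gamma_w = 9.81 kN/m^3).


Total stress = gamma_sat * depth
sigma = 18.8 * 6.3 = 118.44 kPa
Pore water pressure u = gamma_w * (depth - d_wt)
u = 9.81 * (6.3 - 5.2) = 10.791 kPa
Effective stress = sigma - u
sigma' = 118.44 - 10.791 = 107.65 kPa


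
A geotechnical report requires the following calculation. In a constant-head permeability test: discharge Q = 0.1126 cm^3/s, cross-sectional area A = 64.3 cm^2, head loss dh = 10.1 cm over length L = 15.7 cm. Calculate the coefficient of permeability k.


Compute hydraulic gradient:
i = dh / L = 10.1 / 15.7 = 0.643312
Then apply Darcy's law:
k = Q / (A * i)
k = 0.1126 / (64.3 * 0.643312)
k = 0.1126 / 41.365
k = 0.002722 cm/s


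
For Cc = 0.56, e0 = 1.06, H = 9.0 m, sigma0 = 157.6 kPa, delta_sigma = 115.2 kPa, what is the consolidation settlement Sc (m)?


Result: 0.583 m

Derivation:
Using Sc = Cc * H / (1 + e0) * log10((sigma0 + delta_sigma) / sigma0)
Stress ratio = (157.6 + 115.2) / 157.6 = 1.73096
log10(1.73096) = 0.238288
Cc * H / (1 + e0) = 0.56 * 9.0 / (1 + 1.06) = 2.4466
Sc = 2.4466 * 0.238288
Sc = 0.583 m


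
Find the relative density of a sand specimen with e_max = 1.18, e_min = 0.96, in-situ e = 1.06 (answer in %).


Result: 54.55 %

Derivation:
Using Dr = (e_max - e) / (e_max - e_min) * 100
e_max - e = 1.18 - 1.06 = 0.12
e_max - e_min = 1.18 - 0.96 = 0.22
Dr = 0.12 / 0.22 * 100
Dr = 54.55 %


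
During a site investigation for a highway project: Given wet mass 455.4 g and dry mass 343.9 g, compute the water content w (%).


Using w = (m_wet - m_dry) / m_dry * 100
m_wet - m_dry = 455.4 - 343.9 = 111.5 g
w = 111.5 / 343.9 * 100
w = 32.42 %


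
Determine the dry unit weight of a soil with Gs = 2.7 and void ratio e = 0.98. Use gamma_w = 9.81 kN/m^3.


Result: 13.377 kN/m^3

Derivation:
Using gamma_d = Gs * gamma_w / (1 + e)
gamma_d = 2.7 * 9.81 / (1 + 0.98)
gamma_d = 2.7 * 9.81 / 1.98
gamma_d = 13.377 kN/m^3


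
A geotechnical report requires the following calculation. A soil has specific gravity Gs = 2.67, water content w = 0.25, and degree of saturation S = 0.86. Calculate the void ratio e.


Using the relation e = Gs * w / S
e = 2.67 * 0.25 / 0.86
e = 0.7762


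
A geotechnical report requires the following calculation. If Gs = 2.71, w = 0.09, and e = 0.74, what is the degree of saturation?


Using S = Gs * w / e
S = 2.71 * 0.09 / 0.74
S = 0.3296


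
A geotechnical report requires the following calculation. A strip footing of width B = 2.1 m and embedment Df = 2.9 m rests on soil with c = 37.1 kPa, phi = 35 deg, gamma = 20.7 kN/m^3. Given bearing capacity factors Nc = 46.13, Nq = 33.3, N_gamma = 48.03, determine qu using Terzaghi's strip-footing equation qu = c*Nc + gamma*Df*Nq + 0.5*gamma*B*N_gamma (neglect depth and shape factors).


Compute qu = c*Nc + gamma*Df*Nq + 0.5*gamma*B*N_gamma
Term 1: 37.1 * 46.13 = 1711.423
Term 2: 20.7 * 2.9 * 33.3 = 1998.999
Term 3: 0.5 * 20.7 * 2.1 * 48.03 = 1043.93205
qu = 1711.423 + 1998.999 + 1043.93205
qu = 4754.35 kPa


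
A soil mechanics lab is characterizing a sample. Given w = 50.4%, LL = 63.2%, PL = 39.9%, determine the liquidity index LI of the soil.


First compute the plasticity index:
PI = LL - PL = 63.2 - 39.9 = 23.3
Then compute the liquidity index:
LI = (w - PL) / PI
LI = (50.4 - 39.9) / 23.3
LI = 0.451


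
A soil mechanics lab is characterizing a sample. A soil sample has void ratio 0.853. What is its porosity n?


Result: 0.4603

Derivation:
Using the relation n = e / (1 + e)
n = 0.853 / (1 + 0.853)
n = 0.853 / 1.853
n = 0.4603


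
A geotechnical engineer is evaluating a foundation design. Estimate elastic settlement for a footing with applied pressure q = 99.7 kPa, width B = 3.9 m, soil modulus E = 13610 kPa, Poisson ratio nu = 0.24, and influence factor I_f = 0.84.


Using Se = q * B * (1 - nu^2) * I_f / E
1 - nu^2 = 1 - 0.24^2 = 0.9424
Se = 99.7 * 3.9 * 0.9424 * 0.84 / 13610
Se = 0.022616 m
Convert to mm: Se = 0.022616 * 1000 = 22.616 mm


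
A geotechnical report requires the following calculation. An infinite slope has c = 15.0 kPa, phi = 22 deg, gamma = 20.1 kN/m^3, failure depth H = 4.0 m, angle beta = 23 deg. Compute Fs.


Using Fs = c / (gamma*H*sin(beta)*cos(beta)) + tan(phi)/tan(beta)
Cohesion contribution = 15.0 / (20.1*4.0*sin(23)*cos(23))
Cohesion contribution = 0.518718
Friction contribution = tan(22)/tan(23) = 0.951826
Fs = 0.518718 + 0.951826
Fs = 1.471


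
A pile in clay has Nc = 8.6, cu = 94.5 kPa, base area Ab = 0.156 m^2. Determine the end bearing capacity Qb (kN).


Using Qb = Nc * cu * Ab
Qb = 8.6 * 94.5 * 0.156
Qb = 126.78 kN


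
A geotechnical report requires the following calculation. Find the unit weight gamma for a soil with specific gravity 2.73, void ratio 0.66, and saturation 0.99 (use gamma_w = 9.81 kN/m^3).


Using gamma = gamma_w * (Gs + S*e) / (1 + e)
Numerator: Gs + S*e = 2.73 + 0.99*0.66 = 3.3834
Denominator: 1 + e = 1 + 0.66 = 1.66
gamma = 9.81 * 3.3834 / 1.66
gamma = 19.995 kN/m^3


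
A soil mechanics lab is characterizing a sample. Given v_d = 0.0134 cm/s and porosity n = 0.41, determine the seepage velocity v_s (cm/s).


Result: 0.03268 cm/s

Derivation:
Using v_s = v_d / n
v_s = 0.0134 / 0.41
v_s = 0.03268 cm/s


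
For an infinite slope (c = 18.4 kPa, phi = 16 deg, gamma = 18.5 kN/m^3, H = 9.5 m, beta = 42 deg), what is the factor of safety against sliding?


Using Fs = c / (gamma*H*sin(beta)*cos(beta)) + tan(phi)/tan(beta)
Cohesion contribution = 18.4 / (18.5*9.5*sin(42)*cos(42))
Cohesion contribution = 0.210542
Friction contribution = tan(16)/tan(42) = 0.318463
Fs = 0.210542 + 0.318463
Fs = 0.529


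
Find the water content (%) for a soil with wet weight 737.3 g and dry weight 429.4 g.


Using w = (m_wet - m_dry) / m_dry * 100
m_wet - m_dry = 737.3 - 429.4 = 307.9 g
w = 307.9 / 429.4 * 100
w = 71.7 %


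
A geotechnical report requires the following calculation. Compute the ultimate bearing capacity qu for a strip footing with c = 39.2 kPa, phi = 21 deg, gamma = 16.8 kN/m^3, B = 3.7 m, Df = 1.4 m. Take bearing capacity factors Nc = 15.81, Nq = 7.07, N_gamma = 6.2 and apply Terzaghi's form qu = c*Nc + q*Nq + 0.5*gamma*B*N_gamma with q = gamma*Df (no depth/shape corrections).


Result: 978.73 kPa

Derivation:
Compute qu = c*Nc + gamma*Df*Nq + 0.5*gamma*B*N_gamma
Term 1: 39.2 * 15.81 = 619.752
Term 2: 16.8 * 1.4 * 7.07 = 166.2864
Term 3: 0.5 * 16.8 * 3.7 * 6.2 = 192.696
qu = 619.752 + 166.2864 + 192.696
qu = 978.73 kPa


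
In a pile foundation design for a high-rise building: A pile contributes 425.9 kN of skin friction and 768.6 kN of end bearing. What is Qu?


Using Qu = Qf + Qb
Qu = 425.9 + 768.6
Qu = 1194.5 kN


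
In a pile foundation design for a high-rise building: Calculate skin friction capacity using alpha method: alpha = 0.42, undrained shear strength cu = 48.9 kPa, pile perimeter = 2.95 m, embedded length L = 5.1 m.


Using Qs = alpha * cu * perimeter * L
Qs = 0.42 * 48.9 * 2.95 * 5.1
Qs = 308.99 kN


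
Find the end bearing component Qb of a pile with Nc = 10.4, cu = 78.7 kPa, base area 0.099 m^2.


Using Qb = Nc * cu * Ab
Qb = 10.4 * 78.7 * 0.099
Qb = 81.03 kN


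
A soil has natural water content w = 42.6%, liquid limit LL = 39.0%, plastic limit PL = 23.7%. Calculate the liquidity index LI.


Result: 1.235

Derivation:
First compute the plasticity index:
PI = LL - PL = 39.0 - 23.7 = 15.3
Then compute the liquidity index:
LI = (w - PL) / PI
LI = (42.6 - 23.7) / 15.3
LI = 1.235


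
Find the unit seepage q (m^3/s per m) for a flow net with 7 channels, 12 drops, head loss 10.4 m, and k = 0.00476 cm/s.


Convert k to m/s for unit consistency with H:
k = 0.00476 cm/s = 0.00476 / 100 m/s = 4.76e-05 m/s
Using q = k * H * Nf / Nd
Nf / Nd = 7 / 12 = 0.5833
q = 4.76e-05 * 10.4 * 0.5833
q = 0.0002888 m^3/s per m


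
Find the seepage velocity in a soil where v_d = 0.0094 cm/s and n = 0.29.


Using v_s = v_d / n
v_s = 0.0094 / 0.29
v_s = 0.03241 cm/s


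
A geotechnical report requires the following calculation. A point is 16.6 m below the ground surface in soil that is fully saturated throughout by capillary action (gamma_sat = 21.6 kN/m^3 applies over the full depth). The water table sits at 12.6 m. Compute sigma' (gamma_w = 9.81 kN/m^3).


Result: 319.32 kPa

Derivation:
Total stress = gamma_sat * depth
sigma = 21.6 * 16.6 = 358.56 kPa
Pore water pressure u = gamma_w * (depth - d_wt)
u = 9.81 * (16.6 - 12.6) = 39.24 kPa
Effective stress = sigma - u
sigma' = 358.56 - 39.24 = 319.32 kPa


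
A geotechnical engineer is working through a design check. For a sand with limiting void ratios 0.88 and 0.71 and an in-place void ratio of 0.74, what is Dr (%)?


Using Dr = (e_max - e) / (e_max - e_min) * 100
e_max - e = 0.88 - 0.74 = 0.14
e_max - e_min = 0.88 - 0.71 = 0.17
Dr = 0.14 / 0.17 * 100
Dr = 82.35 %


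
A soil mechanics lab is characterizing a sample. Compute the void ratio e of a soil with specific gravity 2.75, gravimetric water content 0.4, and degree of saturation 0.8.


Using the relation e = Gs * w / S
e = 2.75 * 0.4 / 0.8
e = 1.375


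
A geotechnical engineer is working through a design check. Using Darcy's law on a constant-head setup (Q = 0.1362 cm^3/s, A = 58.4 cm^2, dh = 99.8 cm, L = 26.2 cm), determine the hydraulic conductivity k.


Result: 0.000612 cm/s

Derivation:
Compute hydraulic gradient:
i = dh / L = 99.8 / 26.2 = 3.80916
Then apply Darcy's law:
k = Q / (A * i)
k = 0.1362 / (58.4 * 3.80916)
k = 0.1362 / 222.455
k = 0.000612 cm/s


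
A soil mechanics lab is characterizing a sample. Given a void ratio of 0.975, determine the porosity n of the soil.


Using the relation n = e / (1 + e)
n = 0.975 / (1 + 0.975)
n = 0.975 / 1.975
n = 0.4937


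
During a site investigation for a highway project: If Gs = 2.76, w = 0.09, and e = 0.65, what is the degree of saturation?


Using S = Gs * w / e
S = 2.76 * 0.09 / 0.65
S = 0.3822


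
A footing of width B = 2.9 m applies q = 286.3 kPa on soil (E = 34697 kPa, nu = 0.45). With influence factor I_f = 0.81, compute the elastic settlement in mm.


Using Se = q * B * (1 - nu^2) * I_f / E
1 - nu^2 = 1 - 0.45^2 = 0.7975
Se = 286.3 * 2.9 * 0.7975 * 0.81 / 34697
Se = 0.015458 m
Convert to mm: Se = 0.015458 * 1000 = 15.458 mm


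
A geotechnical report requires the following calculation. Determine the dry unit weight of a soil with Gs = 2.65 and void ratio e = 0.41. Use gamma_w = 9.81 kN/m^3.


Using gamma_d = Gs * gamma_w / (1 + e)
gamma_d = 2.65 * 9.81 / (1 + 0.41)
gamma_d = 2.65 * 9.81 / 1.41
gamma_d = 18.437 kN/m^3


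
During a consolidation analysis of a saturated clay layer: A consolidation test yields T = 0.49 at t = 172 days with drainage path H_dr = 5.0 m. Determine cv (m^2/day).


Using cv = T * H_dr^2 / t
H_dr^2 = 5.0^2 = 25.0
cv = 0.49 * 25.0 / 172
cv = 0.07122 m^2/day


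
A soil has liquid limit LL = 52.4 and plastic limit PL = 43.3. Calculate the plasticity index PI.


Using PI = LL - PL
PI = 52.4 - 43.3
PI = 9.1


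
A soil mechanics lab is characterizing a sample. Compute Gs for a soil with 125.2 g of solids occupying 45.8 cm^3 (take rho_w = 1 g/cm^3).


Result: 2.734

Derivation:
Using Gs = m_s / (V_s * rho_w)
Since rho_w = 1 g/cm^3:
Gs = 125.2 / 45.8
Gs = 2.734


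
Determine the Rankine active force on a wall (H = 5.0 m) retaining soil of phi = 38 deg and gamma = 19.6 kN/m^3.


Compute active earth pressure coefficient:
Ka = tan^2(45 - phi/2) = tan^2(26.0) = 0.237883
Compute active force:
Pa = 0.5 * Ka * gamma * H^2
Pa = 0.5 * 0.237883 * 19.6 * 5.0^2
Pa = 58.28 kN/m


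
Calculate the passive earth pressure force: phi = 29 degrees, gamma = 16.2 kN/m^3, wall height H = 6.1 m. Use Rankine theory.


Compute passive earth pressure coefficient:
Kp = tan^2(45 + phi/2) = tan^2(59.5) = 2.88206
Compute passive force:
Pp = 0.5 * Kp * gamma * H^2
Pp = 0.5 * 2.88206 * 16.2 * 6.1^2
Pp = 868.66 kN/m


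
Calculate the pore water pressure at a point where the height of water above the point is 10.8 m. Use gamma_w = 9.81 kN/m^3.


Using u = gamma_w * h_w
u = 9.81 * 10.8
u = 105.95 kPa


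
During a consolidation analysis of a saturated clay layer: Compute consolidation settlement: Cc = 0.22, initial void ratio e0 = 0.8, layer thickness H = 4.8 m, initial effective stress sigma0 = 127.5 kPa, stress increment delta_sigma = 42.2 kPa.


Using Sc = Cc * H / (1 + e0) * log10((sigma0 + delta_sigma) / sigma0)
Stress ratio = (127.5 + 42.2) / 127.5 = 1.33098
log10(1.33098) = 0.124172
Cc * H / (1 + e0) = 0.22 * 4.8 / (1 + 0.8) = 0.586667
Sc = 0.586667 * 0.124172
Sc = 0.0728 m


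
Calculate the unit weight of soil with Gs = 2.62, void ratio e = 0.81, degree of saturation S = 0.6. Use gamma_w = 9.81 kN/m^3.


Using gamma = gamma_w * (Gs + S*e) / (1 + e)
Numerator: Gs + S*e = 2.62 + 0.6*0.81 = 3.106
Denominator: 1 + e = 1 + 0.81 = 1.81
gamma = 9.81 * 3.106 / 1.81
gamma = 16.834 kN/m^3


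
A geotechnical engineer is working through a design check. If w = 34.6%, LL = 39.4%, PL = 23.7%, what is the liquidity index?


Result: 0.694

Derivation:
First compute the plasticity index:
PI = LL - PL = 39.4 - 23.7 = 15.7
Then compute the liquidity index:
LI = (w - PL) / PI
LI = (34.6 - 23.7) / 15.7
LI = 0.694


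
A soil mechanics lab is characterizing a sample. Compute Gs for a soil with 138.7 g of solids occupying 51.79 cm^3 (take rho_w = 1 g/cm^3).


Result: 2.678

Derivation:
Using Gs = m_s / (V_s * rho_w)
Since rho_w = 1 g/cm^3:
Gs = 138.7 / 51.79
Gs = 2.678


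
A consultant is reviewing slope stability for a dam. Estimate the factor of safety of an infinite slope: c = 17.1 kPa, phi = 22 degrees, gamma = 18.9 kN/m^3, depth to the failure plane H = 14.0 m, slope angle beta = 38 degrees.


Using Fs = c / (gamma*H*sin(beta)*cos(beta)) + tan(phi)/tan(beta)
Cohesion contribution = 17.1 / (18.9*14.0*sin(38)*cos(38))
Cohesion contribution = 0.133209
Friction contribution = tan(22)/tan(38) = 0.51713
Fs = 0.133209 + 0.51713
Fs = 0.65


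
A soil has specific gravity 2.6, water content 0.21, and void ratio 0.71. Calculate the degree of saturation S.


Using S = Gs * w / e
S = 2.6 * 0.21 / 0.71
S = 0.769


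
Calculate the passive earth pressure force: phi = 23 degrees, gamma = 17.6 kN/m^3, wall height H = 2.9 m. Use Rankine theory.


Compute passive earth pressure coefficient:
Kp = tan^2(45 + phi/2) = tan^2(56.5) = 2.282623
Compute passive force:
Pp = 0.5 * Kp * gamma * H^2
Pp = 0.5 * 2.282623 * 17.6 * 2.9^2
Pp = 168.93 kN/m


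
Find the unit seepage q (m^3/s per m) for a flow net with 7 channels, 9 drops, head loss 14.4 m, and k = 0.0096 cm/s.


Convert k to m/s for unit consistency with H:
k = 0.0096 cm/s = 0.0096 / 100 m/s = 9.6e-05 m/s
Using q = k * H * Nf / Nd
Nf / Nd = 7 / 9 = 0.7778
q = 9.6e-05 * 14.4 * 0.7778
q = 0.001075 m^3/s per m


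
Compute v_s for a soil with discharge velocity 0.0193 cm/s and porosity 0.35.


Using v_s = v_d / n
v_s = 0.0193 / 0.35
v_s = 0.05514 cm/s


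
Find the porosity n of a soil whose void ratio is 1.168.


Using the relation n = e / (1 + e)
n = 1.168 / (1 + 1.168)
n = 1.168 / 2.168
n = 0.5387


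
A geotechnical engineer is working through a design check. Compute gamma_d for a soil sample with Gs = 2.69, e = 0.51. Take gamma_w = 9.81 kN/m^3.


Using gamma_d = Gs * gamma_w / (1 + e)
gamma_d = 2.69 * 9.81 / (1 + 0.51)
gamma_d = 2.69 * 9.81 / 1.51
gamma_d = 17.476 kN/m^3


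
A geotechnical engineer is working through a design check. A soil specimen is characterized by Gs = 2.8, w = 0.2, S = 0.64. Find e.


Result: 0.875

Derivation:
Using the relation e = Gs * w / S
e = 2.8 * 0.2 / 0.64
e = 0.875


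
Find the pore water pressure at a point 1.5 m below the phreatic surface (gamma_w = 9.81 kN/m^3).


Result: 14.71 kPa

Derivation:
Using u = gamma_w * h_w
u = 9.81 * 1.5
u = 14.71 kPa


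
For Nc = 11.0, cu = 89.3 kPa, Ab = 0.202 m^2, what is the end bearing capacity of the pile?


Using Qb = Nc * cu * Ab
Qb = 11.0 * 89.3 * 0.202
Qb = 198.42 kN


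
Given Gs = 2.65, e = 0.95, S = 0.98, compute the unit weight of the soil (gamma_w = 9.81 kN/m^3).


Using gamma = gamma_w * (Gs + S*e) / (1 + e)
Numerator: Gs + S*e = 2.65 + 0.98*0.95 = 3.581
Denominator: 1 + e = 1 + 0.95 = 1.95
gamma = 9.81 * 3.581 / 1.95
gamma = 18.015 kN/m^3


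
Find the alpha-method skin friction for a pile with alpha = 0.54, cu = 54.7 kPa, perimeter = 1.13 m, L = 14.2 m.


Using Qs = alpha * cu * perimeter * L
Qs = 0.54 * 54.7 * 1.13 * 14.2
Qs = 473.97 kN


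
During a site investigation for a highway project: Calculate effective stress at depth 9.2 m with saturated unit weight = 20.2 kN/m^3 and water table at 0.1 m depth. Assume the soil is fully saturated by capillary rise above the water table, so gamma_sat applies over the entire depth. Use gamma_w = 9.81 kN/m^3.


Total stress = gamma_sat * depth
sigma = 20.2 * 9.2 = 185.84 kPa
Pore water pressure u = gamma_w * (depth - d_wt)
u = 9.81 * (9.2 - 0.1) = 89.271 kPa
Effective stress = sigma - u
sigma' = 185.84 - 89.271 = 96.57 kPa


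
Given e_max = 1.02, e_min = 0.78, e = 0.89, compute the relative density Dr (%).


Using Dr = (e_max - e) / (e_max - e_min) * 100
e_max - e = 1.02 - 0.89 = 0.13
e_max - e_min = 1.02 - 0.78 = 0.24
Dr = 0.13 / 0.24 * 100
Dr = 54.17 %


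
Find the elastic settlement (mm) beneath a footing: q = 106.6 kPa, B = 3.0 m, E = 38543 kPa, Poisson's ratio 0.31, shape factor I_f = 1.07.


Using Se = q * B * (1 - nu^2) * I_f / E
1 - nu^2 = 1 - 0.31^2 = 0.9039
Se = 106.6 * 3.0 * 0.9039 * 1.07 / 38543
Se = 0.008025 m
Convert to mm: Se = 0.008025 * 1000 = 8.025 mm


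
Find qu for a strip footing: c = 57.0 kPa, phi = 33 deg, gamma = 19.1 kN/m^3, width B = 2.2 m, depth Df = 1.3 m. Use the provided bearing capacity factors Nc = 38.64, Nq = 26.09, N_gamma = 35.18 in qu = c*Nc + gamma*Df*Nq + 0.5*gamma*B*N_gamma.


Compute qu = c*Nc + gamma*Df*Nq + 0.5*gamma*B*N_gamma
Term 1: 57.0 * 38.64 = 2202.48
Term 2: 19.1 * 1.3 * 26.09 = 647.8147
Term 3: 0.5 * 19.1 * 2.2 * 35.18 = 739.1318
qu = 2202.48 + 647.8147 + 739.1318
qu = 3589.43 kPa


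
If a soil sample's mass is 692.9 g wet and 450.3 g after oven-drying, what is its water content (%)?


Using w = (m_wet - m_dry) / m_dry * 100
m_wet - m_dry = 692.9 - 450.3 = 242.6 g
w = 242.6 / 450.3 * 100
w = 53.88 %


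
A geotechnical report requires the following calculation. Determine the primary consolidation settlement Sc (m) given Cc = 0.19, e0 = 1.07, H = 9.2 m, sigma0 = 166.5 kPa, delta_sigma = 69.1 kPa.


Using Sc = Cc * H / (1 + e0) * log10((sigma0 + delta_sigma) / sigma0)
Stress ratio = (166.5 + 69.1) / 166.5 = 1.41502
log10(1.41502) = 0.150761
Cc * H / (1 + e0) = 0.19 * 9.2 / (1 + 1.07) = 0.844444
Sc = 0.844444 * 0.150761
Sc = 0.1273 m


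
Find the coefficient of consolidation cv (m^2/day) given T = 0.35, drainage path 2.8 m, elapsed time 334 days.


Result: 0.00822 m^2/day

Derivation:
Using cv = T * H_dr^2 / t
H_dr^2 = 2.8^2 = 7.84
cv = 0.35 * 7.84 / 334
cv = 0.00822 m^2/day


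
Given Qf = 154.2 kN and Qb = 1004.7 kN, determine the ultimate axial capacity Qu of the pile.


Result: 1158.9 kN

Derivation:
Using Qu = Qf + Qb
Qu = 154.2 + 1004.7
Qu = 1158.9 kN


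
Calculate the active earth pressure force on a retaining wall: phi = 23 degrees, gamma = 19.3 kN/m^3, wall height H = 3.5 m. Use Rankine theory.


Compute active earth pressure coefficient:
Ka = tan^2(45 - phi/2) = tan^2(33.5) = 0.438092
Compute active force:
Pa = 0.5 * Ka * gamma * H^2
Pa = 0.5 * 0.438092 * 19.3 * 3.5^2
Pa = 51.79 kN/m


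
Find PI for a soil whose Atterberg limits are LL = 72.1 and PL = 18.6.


Result: 53.5

Derivation:
Using PI = LL - PL
PI = 72.1 - 18.6
PI = 53.5


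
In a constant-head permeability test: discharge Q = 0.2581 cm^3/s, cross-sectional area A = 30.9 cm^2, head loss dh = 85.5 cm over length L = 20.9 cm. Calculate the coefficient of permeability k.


Compute hydraulic gradient:
i = dh / L = 85.5 / 20.9 = 4.09091
Then apply Darcy's law:
k = Q / (A * i)
k = 0.2581 / (30.9 * 4.09091)
k = 0.2581 / 126.409
k = 0.002042 cm/s


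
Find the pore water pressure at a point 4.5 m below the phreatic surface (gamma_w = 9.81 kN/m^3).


Using u = gamma_w * h_w
u = 9.81 * 4.5
u = 44.15 kPa


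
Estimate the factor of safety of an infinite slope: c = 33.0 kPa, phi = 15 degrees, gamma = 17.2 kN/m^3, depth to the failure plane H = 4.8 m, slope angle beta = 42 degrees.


Result: 1.101

Derivation:
Using Fs = c / (gamma*H*sin(beta)*cos(beta)) + tan(phi)/tan(beta)
Cohesion contribution = 33.0 / (17.2*4.8*sin(42)*cos(42))
Cohesion contribution = 0.803822
Friction contribution = tan(15)/tan(42) = 0.297588
Fs = 0.803822 + 0.297588
Fs = 1.101


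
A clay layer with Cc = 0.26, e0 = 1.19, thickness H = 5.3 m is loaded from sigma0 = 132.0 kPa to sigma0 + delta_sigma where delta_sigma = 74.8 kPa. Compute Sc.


Result: 0.1227 m

Derivation:
Using Sc = Cc * H / (1 + e0) * log10((sigma0 + delta_sigma) / sigma0)
Stress ratio = (132.0 + 74.8) / 132.0 = 1.56667
log10(1.56667) = 0.194977
Cc * H / (1 + e0) = 0.26 * 5.3 / (1 + 1.19) = 0.629224
Sc = 0.629224 * 0.194977
Sc = 0.1227 m


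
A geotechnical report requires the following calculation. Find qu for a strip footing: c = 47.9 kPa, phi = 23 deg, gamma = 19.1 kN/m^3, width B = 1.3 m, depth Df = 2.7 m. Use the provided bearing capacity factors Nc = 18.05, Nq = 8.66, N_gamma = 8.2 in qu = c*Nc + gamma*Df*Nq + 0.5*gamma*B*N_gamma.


Compute qu = c*Nc + gamma*Df*Nq + 0.5*gamma*B*N_gamma
Term 1: 47.9 * 18.05 = 864.595
Term 2: 19.1 * 2.7 * 8.66 = 446.5962
Term 3: 0.5 * 19.1 * 1.3 * 8.2 = 101.803
qu = 864.595 + 446.5962 + 101.803
qu = 1412.99 kPa


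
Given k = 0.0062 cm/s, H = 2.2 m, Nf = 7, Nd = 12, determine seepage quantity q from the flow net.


Result: 7.957e-05 m^3/s per m

Derivation:
Convert k to m/s for unit consistency with H:
k = 0.0062 cm/s = 0.0062 / 100 m/s = 6.2e-05 m/s
Using q = k * H * Nf / Nd
Nf / Nd = 7 / 12 = 0.5833
q = 6.2e-05 * 2.2 * 0.5833
q = 7.957e-05 m^3/s per m


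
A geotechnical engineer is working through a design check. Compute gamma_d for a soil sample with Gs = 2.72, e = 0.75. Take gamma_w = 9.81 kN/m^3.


Result: 15.248 kN/m^3

Derivation:
Using gamma_d = Gs * gamma_w / (1 + e)
gamma_d = 2.72 * 9.81 / (1 + 0.75)
gamma_d = 2.72 * 9.81 / 1.75
gamma_d = 15.248 kN/m^3


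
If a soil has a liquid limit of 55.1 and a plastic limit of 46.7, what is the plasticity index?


Result: 8.4

Derivation:
Using PI = LL - PL
PI = 55.1 - 46.7
PI = 8.4


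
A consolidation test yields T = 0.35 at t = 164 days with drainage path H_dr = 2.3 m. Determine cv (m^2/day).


Result: 0.01129 m^2/day

Derivation:
Using cv = T * H_dr^2 / t
H_dr^2 = 2.3^2 = 5.29
cv = 0.35 * 5.29 / 164
cv = 0.01129 m^2/day


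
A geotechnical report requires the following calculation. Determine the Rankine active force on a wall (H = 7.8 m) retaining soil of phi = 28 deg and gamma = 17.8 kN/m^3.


Result: 195.49 kN/m

Derivation:
Compute active earth pressure coefficient:
Ka = tan^2(45 - phi/2) = tan^2(31.0) = 0.361033
Compute active force:
Pa = 0.5 * Ka * gamma * H^2
Pa = 0.5 * 0.361033 * 17.8 * 7.8^2
Pa = 195.49 kN/m


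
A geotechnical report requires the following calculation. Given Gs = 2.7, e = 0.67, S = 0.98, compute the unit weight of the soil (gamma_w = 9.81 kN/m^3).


Using gamma = gamma_w * (Gs + S*e) / (1 + e)
Numerator: Gs + S*e = 2.7 + 0.98*0.67 = 3.3566
Denominator: 1 + e = 1 + 0.67 = 1.67
gamma = 9.81 * 3.3566 / 1.67
gamma = 19.718 kN/m^3


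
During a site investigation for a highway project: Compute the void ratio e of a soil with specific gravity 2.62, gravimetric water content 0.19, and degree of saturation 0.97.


Result: 0.5132

Derivation:
Using the relation e = Gs * w / S
e = 2.62 * 0.19 / 0.97
e = 0.5132


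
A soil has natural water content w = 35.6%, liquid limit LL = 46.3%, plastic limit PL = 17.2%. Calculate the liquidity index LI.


First compute the plasticity index:
PI = LL - PL = 46.3 - 17.2 = 29.1
Then compute the liquidity index:
LI = (w - PL) / PI
LI = (35.6 - 17.2) / 29.1
LI = 0.632


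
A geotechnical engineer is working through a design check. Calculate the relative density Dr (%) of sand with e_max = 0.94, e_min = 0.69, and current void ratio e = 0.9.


Using Dr = (e_max - e) / (e_max - e_min) * 100
e_max - e = 0.94 - 0.9 = 0.04
e_max - e_min = 0.94 - 0.69 = 0.25
Dr = 0.04 / 0.25 * 100
Dr = 16.0 %


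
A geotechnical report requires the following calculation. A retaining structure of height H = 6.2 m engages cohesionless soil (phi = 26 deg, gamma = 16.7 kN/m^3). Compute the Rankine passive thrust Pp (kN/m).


Compute passive earth pressure coefficient:
Kp = tan^2(45 + phi/2) = tan^2(58.0) = 2.561071
Compute passive force:
Pp = 0.5 * Kp * gamma * H^2
Pp = 0.5 * 2.561071 * 16.7 * 6.2^2
Pp = 822.04 kN/m
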